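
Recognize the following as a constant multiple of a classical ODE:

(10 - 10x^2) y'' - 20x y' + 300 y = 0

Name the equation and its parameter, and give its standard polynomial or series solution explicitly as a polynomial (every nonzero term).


All three coefficients share the factor 10; dividing through by 10 gives  (1 - x^2) y'' - 2x y' + 30 y = 0.
This matches the Legendre equation (1 - x^2) y'' - 2x y' + n(n+1) y = 0 (note the -2x y' term) with n(n+1) = 30, so n = 5; the polynomial solution is P_5(x).
With y = sum_k a_k x^k, matching x^k gives (k+2)(k+1) a_{k+2} = [k(k+1) - n(n+1)] a_k = (k - 5)(k + 6) a_k. The right side vanishes at k = 5, so the series with the parity of 5 terminates at degree 5.
Standard normalization (P_n(1) = 1): leading coefficient (2n)!/(2^n (n!)^2) = 3628800/(32*14400) = 63/8, so a_5 = 63/8. Work downward with a_k = (k+1)(k+2) a_{k+2} / ((k - 5)(k + 6)):
  a_3 = (4)(5)(63/8) / ((3 - 5)(3 + 6)) = (315/2)/(-18) = -35/4
  a_1 = (2)(3)(-35/4) / ((1 - 5)(1 + 6)) = (-105/2)/(-28) = 15/8
Hence P_5(x) = 63 x^5/8 - 35 x^3/4 + 15 x/8.

P_5(x); series = 63 x^5/8 - 35 x^3/4 + 15 x/8


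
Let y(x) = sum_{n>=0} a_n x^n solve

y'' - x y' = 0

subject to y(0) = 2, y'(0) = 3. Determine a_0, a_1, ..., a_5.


Ansatz: y(x) = sum_{n>=0} a_n x^n, so y'(x) = sum_{n>=1} n a_n x^(n-1) and y''(x) = sum_{n>=2} n(n-1) a_n x^(n-2).
Substitute into P(x) y'' + Q(x) y' + R(x) y = 0 with P(x) = 1, Q(x) = -x, R(x) = 0, and match powers of x.
Initial conditions: a_0 = 2, a_1 = 3.
Setting the coefficient of each power of x to zero and solving order by order (substituting the coefficients already found):
  x^0: 2 a_2 = 0  ->  a_2 = 0
  x^1: 6 a_3 - a_1 = 0  ->  6 a_3 = a_1 = 3  ->  a_3 = 1/2
  x^2: 12 a_4 - 2 a_2 = 0  ->  12 a_4 = 2 a_2 = 0  ->  a_4 = 0
  x^3: 20 a_5 - 3 a_3 = 0  ->  20 a_5 = 3 a_3 = 3/2  ->  a_5 = 3/40
Truncated series: y(x) = 2 + 3 x + (1/2) x^3 + (3/40) x^5 + O(x^6).

a_0 = 2; a_1 = 3; a_2 = 0; a_3 = 1/2; a_4 = 0; a_5 = 3/40


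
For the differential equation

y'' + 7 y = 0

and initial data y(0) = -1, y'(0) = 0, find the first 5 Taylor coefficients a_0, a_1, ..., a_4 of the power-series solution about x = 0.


Ansatz: y(x) = sum_{n>=0} a_n x^n, so y'(x) = sum_{n>=1} n a_n x^(n-1) and y''(x) = sum_{n>=2} n(n-1) a_n x^(n-2).
Substitute into P(x) y'' + Q(x) y' + R(x) y = 0 with P(x) = 1, Q(x) = 0, R(x) = 7, and match powers of x.
Initial conditions: a_0 = -1, a_1 = 0.
Setting the coefficient of each power of x to zero and solving order by order (substituting the coefficients already found):
  x^0: 2 a_2 + 7 a_0 = 0  ->  2 a_2 = -7 a_0 = 7  ->  a_2 = 7/2
  x^1: 6 a_3 + 7 a_1 = 0  ->  6 a_3 = -7 a_1 = 0  ->  a_3 = 0
  x^2: 12 a_4 + 7 a_2 = 0  ->  12 a_4 = -7 a_2 = -49/2  ->  a_4 = -49/24
Truncated series: y(x) = -1 + (7/2) x^2 - (49/24) x^4 + O(x^5).

a_0 = -1; a_1 = 0; a_2 = 7/2; a_3 = 0; a_4 = -49/24


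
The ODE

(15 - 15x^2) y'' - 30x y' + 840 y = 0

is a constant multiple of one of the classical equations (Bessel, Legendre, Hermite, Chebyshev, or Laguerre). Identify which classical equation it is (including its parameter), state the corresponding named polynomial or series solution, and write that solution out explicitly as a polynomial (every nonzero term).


All three coefficients share the factor 15; dividing through by 15 gives  (1 - x^2) y'' - 2x y' + 56 y = 0.
This matches the Legendre equation (1 - x^2) y'' - 2x y' + n(n+1) y = 0 (note the -2x y' term) with n(n+1) = 56, so n = 7; the polynomial solution is P_7(x).
With y = sum_k a_k x^k, matching x^k gives (k+2)(k+1) a_{k+2} = [k(k+1) - n(n+1)] a_k = (k - 7)(k + 8) a_k. The right side vanishes at k = 7, so the series with the parity of 7 terminates at degree 7.
Standard normalization (P_n(1) = 1): leading coefficient (2n)!/(2^n (n!)^2) = 87178291200/(128*25401600) = 429/16, so a_7 = 429/16. Work downward with a_k = (k+1)(k+2) a_{k+2} / ((k - 7)(k + 8)):
  a_5 = (6)(7)(429/16) / ((5 - 7)(5 + 8)) = (9009/8)/(-26) = -693/16
  a_3 = (4)(5)(-693/16) / ((3 - 7)(3 + 8)) = (-3465/4)/(-44) = 315/16
  a_1 = (2)(3)(315/16) / ((1 - 7)(1 + 8)) = (945/8)/(-54) = -35/16
Hence P_7(x) = 429 x^7/16 - 693 x^5/16 + 315 x^3/16 - 35 x/16.

P_7(x); series = 429 x^7/16 - 693 x^5/16 + 315 x^3/16 - 35 x/16


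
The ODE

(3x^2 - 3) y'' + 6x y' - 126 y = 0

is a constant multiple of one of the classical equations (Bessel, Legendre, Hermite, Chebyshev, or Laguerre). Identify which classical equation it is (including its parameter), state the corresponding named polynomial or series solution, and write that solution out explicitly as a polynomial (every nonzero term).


All three coefficients share the factor -3; dividing through by -3 gives  (1 - x^2) y'' - 2x y' + 42 y = 0.
This matches the Legendre equation (1 - x^2) y'' - 2x y' + n(n+1) y = 0 (note the -2x y' term) with n(n+1) = 42, so n = 6; the polynomial solution is P_6(x).
With y = sum_k a_k x^k, matching x^k gives (k+2)(k+1) a_{k+2} = [k(k+1) - n(n+1)] a_k = (k - 6)(k + 7) a_k. The right side vanishes at k = 6, so the series with the parity of 6 terminates at degree 6.
Standard normalization (P_n(1) = 1): leading coefficient (2n)!/(2^n (n!)^2) = 479001600/(64*518400) = 231/16, so a_6 = 231/16. Work downward with a_k = (k+1)(k+2) a_{k+2} / ((k - 6)(k + 7)):
  a_4 = (5)(6)(231/16) / ((4 - 6)(4 + 7)) = (3465/8)/(-22) = -315/16
  a_2 = (3)(4)(-315/16) / ((2 - 6)(2 + 7)) = (-945/4)/(-36) = 105/16
  a_0 = (1)(2)(105/16) / ((0 - 6)(0 + 7)) = (105/8)/(-42) = -5/16
Hence P_6(x) = 231 x^6/16 - 315 x^4/16 + 105 x^2/16 - 5/16.

P_6(x); series = 231 x^6/16 - 315 x^4/16 + 105 x^2/16 - 5/16


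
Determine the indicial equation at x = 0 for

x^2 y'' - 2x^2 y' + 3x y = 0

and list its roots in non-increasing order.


Divide by x^2 to reach normal form y'' + P_1(x) y' + P_2(x) y = 0 with P_1(x) = -2 and P_2(x) = 3/x.
x = 0 is a singular point because the y-coefficient 3/x has a pole at x = 0.
It is a regular singular point because x P_1(x) = p(x) = -2x and x^2 P_2(x) = q(x) = 3x are polynomials, hence analytic at x = 0.
p(0) = 0,  q(0) = 0.
Indicial equation: r(r-1) + p(0) r + q(0) = 0, i.e. r^2 + (p(0) - 1) r + q(0) = 0, i.e. r^2 - 1 r = 0.
Discriminant: (-1)^2 - 4(0) = 1, so r = (1 ± 1)/2.
Solving: r_1 = 1, r_2 = 0.

indicial: r^2 - 1 r = 0; roots r_1 = 1, r_2 = 0


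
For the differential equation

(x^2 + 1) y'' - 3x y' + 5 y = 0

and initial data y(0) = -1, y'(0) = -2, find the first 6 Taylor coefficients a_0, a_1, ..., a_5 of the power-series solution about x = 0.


Ansatz: y(x) = sum_{n>=0} a_n x^n, so y'(x) = sum_{n>=1} n a_n x^(n-1) and y''(x) = sum_{n>=2} n(n-1) a_n x^(n-2).
Substitute into P(x) y'' + Q(x) y' + R(x) y = 0 with P(x) = x^2 + 1, Q(x) = -3x, R(x) = 5, and match powers of x.
Initial conditions: a_0 = -1, a_1 = -2.
Setting the coefficient of each power of x to zero and solving order by order (substituting the coefficients already found):
  x^0: 2 a_2 + 5 a_0 = 0  ->  2 a_2 = -5 a_0 = 5  ->  a_2 = 5/2
  x^1: 6 a_3 + 2 a_1 = 0  ->  6 a_3 = -2 a_1 = 4  ->  a_3 = 2/3
  x^2: 12 a_4 + a_2 = 0  ->  12 a_4 = -a_2 = -5/2  ->  a_4 = -5/24
  x^3: 20 a_5 + 2 a_3 = 0  ->  20 a_5 = -2 a_3 = -4/3  ->  a_5 = -1/15
Truncated series: y(x) = -1 - 2 x + (5/2) x^2 + (2/3) x^3 - (5/24) x^4 - (1/15) x^5 + O(x^6).

a_0 = -1; a_1 = -2; a_2 = 5/2; a_3 = 2/3; a_4 = -5/24; a_5 = -1/15


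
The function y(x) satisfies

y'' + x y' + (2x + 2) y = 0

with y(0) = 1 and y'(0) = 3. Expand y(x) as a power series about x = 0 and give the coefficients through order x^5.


Ansatz: y(x) = sum_{n>=0} a_n x^n, so y'(x) = sum_{n>=1} n a_n x^(n-1) and y''(x) = sum_{n>=2} n(n-1) a_n x^(n-2).
Substitute into P(x) y'' + Q(x) y' + R(x) y = 0 with P(x) = 1, Q(x) = x, R(x) = 2x + 2, and match powers of x.
Initial conditions: a_0 = 1, a_1 = 3.
Setting the coefficient of each power of x to zero and solving order by order (substituting the coefficients already found):
  x^0: 2 a_2 + 2 a_0 = 0  ->  2 a_2 = -2 a_0 = -2  ->  a_2 = -1
  x^1: 6 a_3 + 3 a_1 + 2 a_0 = 0  ->  6 a_3 = -3 a_1 - 2 a_0 = -11  ->  a_3 = -11/6
  x^2: 12 a_4 + 4 a_2 + 2 a_1 = 0  ->  12 a_4 = -4 a_2 - 2 a_1 = -2  ->  a_4 = -1/6
  x^3: 20 a_5 + 5 a_3 + 2 a_2 = 0  ->  20 a_5 = -5 a_3 - 2 a_2 = 67/6  ->  a_5 = 67/120
Truncated series: y(x) = 1 + 3 x - x^2 - (11/6) x^3 - (1/6) x^4 + (67/120) x^5 + O(x^6).

a_0 = 1; a_1 = 3; a_2 = -1; a_3 = -11/6; a_4 = -1/6; a_5 = 67/120


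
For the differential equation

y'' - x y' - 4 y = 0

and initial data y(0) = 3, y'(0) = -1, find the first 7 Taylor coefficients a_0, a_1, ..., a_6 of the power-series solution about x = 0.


Ansatz: y(x) = sum_{n>=0} a_n x^n, so y'(x) = sum_{n>=1} n a_n x^(n-1) and y''(x) = sum_{n>=2} n(n-1) a_n x^(n-2).
Substitute into P(x) y'' + Q(x) y' + R(x) y = 0 with P(x) = 1, Q(x) = -x, R(x) = -4, and match powers of x.
Initial conditions: a_0 = 3, a_1 = -1.
Setting the coefficient of each power of x to zero and solving order by order (substituting the coefficients already found):
  x^0: 2 a_2 - 4 a_0 = 0  ->  2 a_2 = 4 a_0 = 12  ->  a_2 = 6
  x^1: 6 a_3 - 5 a_1 = 0  ->  6 a_3 = 5 a_1 = -5  ->  a_3 = -5/6
  x^2: 12 a_4 - 6 a_2 = 0  ->  12 a_4 = 6 a_2 = 36  ->  a_4 = 3
  x^3: 20 a_5 - 7 a_3 = 0  ->  20 a_5 = 7 a_3 = -35/6  ->  a_5 = -7/24
  x^4: 30 a_6 - 8 a_4 = 0  ->  30 a_6 = 8 a_4 = 24  ->  a_6 = 4/5
Truncated series: y(x) = 3 - x + 6 x^2 - (5/6) x^3 + 3 x^4 - (7/24) x^5 + (4/5) x^6 + O(x^7).

a_0 = 3; a_1 = -1; a_2 = 6; a_3 = -5/6; a_4 = 3; a_5 = -7/24; a_6 = 4/5


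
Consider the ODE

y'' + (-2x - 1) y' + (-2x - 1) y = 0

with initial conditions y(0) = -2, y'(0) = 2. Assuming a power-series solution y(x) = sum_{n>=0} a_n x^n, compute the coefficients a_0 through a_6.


Ansatz: y(x) = sum_{n>=0} a_n x^n, so y'(x) = sum_{n>=1} n a_n x^(n-1) and y''(x) = sum_{n>=2} n(n-1) a_n x^(n-2).
Substitute into P(x) y'' + Q(x) y' + R(x) y = 0 with P(x) = 1, Q(x) = -2x - 1, R(x) = -2x - 1, and match powers of x.
Initial conditions: a_0 = -2, a_1 = 2.
Setting the coefficient of each power of x to zero and solving order by order (substituting the coefficients already found):
  x^0: 2 a_2 - a_1 - a_0 = 0  ->  2 a_2 = a_1 + a_0 = 0  ->  a_2 = 0
  x^1: 6 a_3 - 2 a_2 - 3 a_1 - 2 a_0 = 0  ->  6 a_3 = 2 a_2 + 3 a_1 + 2 a_0 = 2  ->  a_3 = 1/3
  x^2: 12 a_4 - 3 a_3 - 5 a_2 - 2 a_1 = 0  ->  12 a_4 = 3 a_3 + 5 a_2 + 2 a_1 = 5  ->  a_4 = 5/12
  x^3: 20 a_5 - 4 a_4 - 7 a_3 - 2 a_2 = 0  ->  20 a_5 = 4 a_4 + 7 a_3 + 2 a_2 = 4  ->  a_5 = 1/5
  x^4: 30 a_6 - 5 a_5 - 9 a_4 - 2 a_3 = 0  ->  30 a_6 = 5 a_5 + 9 a_4 + 2 a_3 = 65/12  ->  a_6 = 13/72
Truncated series: y(x) = -2 + 2 x + (1/3) x^3 + (5/12) x^4 + (1/5) x^5 + (13/72) x^6 + O(x^7).

a_0 = -2; a_1 = 2; a_2 = 0; a_3 = 1/3; a_4 = 5/12; a_5 = 1/5; a_6 = 13/72


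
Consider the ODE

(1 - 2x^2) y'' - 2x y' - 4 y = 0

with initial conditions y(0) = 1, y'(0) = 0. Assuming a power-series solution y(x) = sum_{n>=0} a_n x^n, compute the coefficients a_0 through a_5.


Ansatz: y(x) = sum_{n>=0} a_n x^n, so y'(x) = sum_{n>=1} n a_n x^(n-1) and y''(x) = sum_{n>=2} n(n-1) a_n x^(n-2).
Substitute into P(x) y'' + Q(x) y' + R(x) y = 0 with P(x) = 1 - 2x^2, Q(x) = -2x, R(x) = -4, and match powers of x.
Initial conditions: a_0 = 1, a_1 = 0.
Setting the coefficient of each power of x to zero and solving order by order (substituting the coefficients already found):
  x^0: 2 a_2 - 4 a_0 = 0  ->  2 a_2 = 4 a_0 = 4  ->  a_2 = 2
  x^1: 6 a_3 - 6 a_1 = 0  ->  6 a_3 = 6 a_1 = 0  ->  a_3 = 0
  x^2: 12 a_4 - 12 a_2 = 0  ->  12 a_4 = 12 a_2 = 24  ->  a_4 = 2
  x^3: 20 a_5 - 22 a_3 = 0  ->  20 a_5 = 22 a_3 = 0  ->  a_5 = 0
Truncated series: y(x) = 1 + 2 x^2 + 2 x^4 + O(x^6).

a_0 = 1; a_1 = 0; a_2 = 2; a_3 = 0; a_4 = 2; a_5 = 0


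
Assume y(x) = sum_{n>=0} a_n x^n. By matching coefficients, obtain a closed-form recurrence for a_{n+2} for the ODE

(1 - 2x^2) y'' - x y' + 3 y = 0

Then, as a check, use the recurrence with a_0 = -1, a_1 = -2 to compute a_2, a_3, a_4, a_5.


Substitute y = sum_n a_n x^n.
(1 - 2 x^2) y'' contributes (n+2)(n+1) a_{n+2} - 2 n(n-1) a_n at x^n.
-x y'(x) contributes -n a_n at x^n.
3 y(x) contributes 3 a_n at x^n.
Matching x^n: (n+2)(n+1) a_{n+2} + (-2 n(n-1) - n + 3) a_n = 0.
Thus a_{n+2} = (2 n(n-1) + n - 3) / ((n+1)(n+2)) * a_n.

Check with a_0 = -1, a_1 = -2 (apply the recurrence for n = 0, 1, 2, 3): a_0 = -1, a_1 = -2, a_2 = 3/2, a_3 = 2/3, a_4 = 3/8, a_5 = 2/5.

a_(n+2) = (2 n(n-1) + n - 3) / ((n+1)(n+2)) * a_n; check: a_0 = -1, a_1 = -2, a_2 = 3/2, a_3 = 2/3, a_4 = 3/8, a_5 = 2/5


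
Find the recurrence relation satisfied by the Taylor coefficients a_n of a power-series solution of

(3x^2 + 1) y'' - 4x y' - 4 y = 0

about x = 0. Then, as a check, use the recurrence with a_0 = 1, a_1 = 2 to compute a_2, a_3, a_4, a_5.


Substitute y = sum_n a_n x^n.
(1 + 3 x^2) y'' contributes (n+2)(n+1) a_{n+2} + 3 n(n-1) a_n at x^n.
-4 x y'(x) contributes -4 n a_n at x^n.
-4 y(x) contributes -4 a_n at x^n.
Matching x^n: (n+2)(n+1) a_{n+2} + (3 n(n-1) - 4 n - 4) a_n = 0.
Thus a_{n+2} = (-3 n(n-1) + 4 n + 4) / ((n+1)(n+2)) * a_n.

Check with a_0 = 1, a_1 = 2 (apply the recurrence for n = 0, 1, 2, 3): a_0 = 1, a_1 = 2, a_2 = 2, a_3 = 8/3, a_4 = 1, a_5 = -4/15.

a_(n+2) = (-3 n(n-1) + 4 n + 4) / ((n+1)(n+2)) * a_n; check: a_0 = 1, a_1 = 2, a_2 = 2, a_3 = 8/3, a_4 = 1, a_5 = -4/15


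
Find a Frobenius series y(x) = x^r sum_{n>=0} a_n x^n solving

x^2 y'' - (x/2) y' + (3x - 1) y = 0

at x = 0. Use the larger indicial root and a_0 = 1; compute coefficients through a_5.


Write in Frobenius form y'' + (p(x)/x) y' + (q(x)/x^2) y = 0:
  p(x) = -1/2,  q(x) = 3x - 1.
Indicial equation: r(r-1) + (-1/2) r + (-1) = 0 -> roots r_1 = 2, r_2 = -1/2.
Take r = r_1 = 2. Let y(x) = x^r sum_{n>=0} a_n x^n with a_0 = 1.
Substitute y = x^r sum a_n x^n and match x^{r+n}. The recurrence is
  D(n) a_n + 3 a_{n-1} = 0,  where D(n) = (r+n)(r+n-1) + (-1/2)(r+n) + (-1).
  a_n = -3 / D(n) * a_{n-1}.
Since the indicial polynomial factors as (r - r_1)(r - r_2), D(n) = (r_1 + n - r_1)(r_1 + n - r_2) = n(n + 5/2).
Evaluating step by step (a_0 = 1):
  n = 1: D(1) = 1(1 + 5/2) = 7/2; numerator = -3(1) = -3; a_1 = (-3)/(7/2) = -6/7
  n = 2: D(2) = 2(2 + 5/2) = 9; numerator = -3(-6/7) = 18/7; a_2 = (18/7)/(9) = 2/7
  n = 3: D(3) = 3(3 + 5/2) = 33/2; numerator = -3(2/7) = -6/7; a_3 = (-6/7)/(33/2) = -4/77
  n = 4: D(4) = 4(4 + 5/2) = 26; numerator = -3(-4/77) = 12/77; a_4 = (12/77)/(26) = 6/1001
  n = 5: D(5) = 5(5 + 5/2) = 75/2; numerator = -3(6/1001) = -18/1001; a_5 = (-18/1001)/(75/2) = -12/25025

r = 2; a_0 = 1; a_1 = -6/7; a_2 = 2/7; a_3 = -4/77; a_4 = 6/1001; a_5 = -12/25025


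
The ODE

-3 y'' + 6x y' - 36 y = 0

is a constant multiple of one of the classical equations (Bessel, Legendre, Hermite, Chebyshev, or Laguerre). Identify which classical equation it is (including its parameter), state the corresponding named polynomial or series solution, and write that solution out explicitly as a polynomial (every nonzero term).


All three coefficients share the factor -3; dividing through by -3 gives  y'' - 2x y' + 12 y = 0.
This matches the Hermite equation y'' - 2x y' + 2n y = 0 with 2n = 12, so n = 6; the polynomial solution is H_6(x).
With y = sum_k a_k x^k, matching x^k gives (k+2)(k+1) a_{k+2} = 2(k - n) a_k = 2(k - 6) a_k. The right side vanishes at k = 6, so the series with the parity of 6 terminates at degree 6.
Standard normalization: leading coefficient of H_n is 2^n, so a_6 = 2^6 = 64. Work downward with a_k = (k+1)(k+2) a_{k+2} / (2(k - n)):
  a_4 = (5)(6)(64) / (2(4 - 6)) = 1920/(-4) = -480
  a_2 = (3)(4)(-480) / (2(2 - 6)) = -5760/(-8) = 720
  a_0 = (1)(2)(720) / (2(0 - 6)) = 1440/(-12) = -120
Hence H_6(x) = 64 x^6 - 480 x^4 + 720 x^2 - 120.

H_6(x); series = 64 x^6 - 480 x^4 + 720 x^2 - 120


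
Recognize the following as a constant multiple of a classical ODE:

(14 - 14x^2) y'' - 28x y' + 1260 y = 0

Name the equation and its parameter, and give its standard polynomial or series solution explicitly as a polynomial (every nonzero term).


All three coefficients share the factor 14; dividing through by 14 gives  (1 - x^2) y'' - 2x y' + 90 y = 0.
This matches the Legendre equation (1 - x^2) y'' - 2x y' + n(n+1) y = 0 (note the -2x y' term) with n(n+1) = 90, so n = 9; the polynomial solution is P_9(x).
With y = sum_k a_k x^k, matching x^k gives (k+2)(k+1) a_{k+2} = [k(k+1) - n(n+1)] a_k = (k - 9)(k + 10) a_k. The right side vanishes at k = 9, so the series with the parity of 9 terminates at degree 9.
Standard normalization (P_n(1) = 1): leading coefficient (2n)!/(2^n (n!)^2) = 6402373705728000/(512*131681894400) = 12155/128, so a_9 = 12155/128. Work downward with a_k = (k+1)(k+2) a_{k+2} / ((k - 9)(k + 10)):
  a_7 = (8)(9)(12155/128) / ((7 - 9)(7 + 10)) = (109395/16)/(-34) = -6435/32
  a_5 = (6)(7)(-6435/32) / ((5 - 9)(5 + 10)) = (-135135/16)/(-60) = 9009/64
  a_3 = (4)(5)(9009/64) / ((3 - 9)(3 + 10)) = (45045/16)/(-78) = -1155/32
  a_1 = (2)(3)(-1155/32) / ((1 - 9)(1 + 10)) = (-3465/16)/(-88) = 315/128
Hence P_9(x) = 12155 x^9/128 - 6435 x^7/32 + 9009 x^5/64 - 1155 x^3/32 + 315 x/128.

P_9(x); series = 12155 x^9/128 - 6435 x^7/32 + 9009 x^5/64 - 1155 x^3/32 + 315 x/128


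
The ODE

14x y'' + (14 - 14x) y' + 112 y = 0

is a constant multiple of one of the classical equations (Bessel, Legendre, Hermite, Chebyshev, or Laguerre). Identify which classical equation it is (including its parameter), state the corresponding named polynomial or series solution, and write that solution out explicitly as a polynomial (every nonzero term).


All three coefficients share the factor 14; dividing through by 14 gives  x y'' + (1 - x) y' + 8 y = 0.
This matches the Laguerre equation x y'' + (1 - x) y' + n y = 0 with n = 8; the polynomial solution is L_8(x).
With y = sum_k a_k x^k, matching x^k gives (k+1)k a_{k+1} + (k+1) a_{k+1} - k a_k + n a_k = 0, i.e. (k+1)^2 a_{k+1} = (k - n) a_k = (k - 8) a_k. The right side vanishes at k = 8, so the series terminates at degree 8.
Standard normalization L_n(0) = 1 gives a_0 = 1. Work upward with a_{k+1} = (k - 8) a_k / (k+1)^2:
  a_1 = (0 - 8)(1) / 1^2 = -8/1 = -8
  a_2 = (1 - 8)(-8) / 2^2 = 56/4 = 14
  a_3 = (2 - 8)(14) / 3^2 = -84/9 = -28/3
  a_4 = (3 - 8)(-28/3) / 4^2 = (140/3)/16 = 35/12
  a_5 = (4 - 8)(35/12) / 5^2 = (-35/3)/25 = -7/15
  a_6 = (5 - 8)(-7/15) / 6^2 = (7/5)/36 = 7/180
  a_7 = (6 - 8)(7/180) / 7^2 = (-7/90)/49 = -1/630
  a_8 = (7 - 8)(-1/630) / 8^2 = (1/630)/64 = 1/40320
Hence L_8(x) = x^8/40320 - x^7/630 + 7 x^6/180 - 7 x^5/15 + 35 x^4/12 - 28 x^3/3 + 14 x^2 - 8 x + 1.

L_8(x); series = x^8/40320 - x^7/630 + 7 x^6/180 - 7 x^5/15 + 35 x^4/12 - 28 x^3/3 + 14 x^2 - 8 x + 1


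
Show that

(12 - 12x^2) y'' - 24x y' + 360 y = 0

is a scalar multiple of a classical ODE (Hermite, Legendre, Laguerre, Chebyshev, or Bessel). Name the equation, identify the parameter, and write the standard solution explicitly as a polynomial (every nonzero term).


All three coefficients share the factor 12; dividing through by 12 gives  (1 - x^2) y'' - 2x y' + 30 y = 0.
This matches the Legendre equation (1 - x^2) y'' - 2x y' + n(n+1) y = 0 (note the -2x y' term) with n(n+1) = 30, so n = 5; the polynomial solution is P_5(x).
With y = sum_k a_k x^k, matching x^k gives (k+2)(k+1) a_{k+2} = [k(k+1) - n(n+1)] a_k = (k - 5)(k + 6) a_k. The right side vanishes at k = 5, so the series with the parity of 5 terminates at degree 5.
Standard normalization (P_n(1) = 1): leading coefficient (2n)!/(2^n (n!)^2) = 3628800/(32*14400) = 63/8, so a_5 = 63/8. Work downward with a_k = (k+1)(k+2) a_{k+2} / ((k - 5)(k + 6)):
  a_3 = (4)(5)(63/8) / ((3 - 5)(3 + 6)) = (315/2)/(-18) = -35/4
  a_1 = (2)(3)(-35/4) / ((1 - 5)(1 + 6)) = (-105/2)/(-28) = 15/8
Hence P_5(x) = 63 x^5/8 - 35 x^3/4 + 15 x/8.

P_5(x); series = 63 x^5/8 - 35 x^3/4 + 15 x/8


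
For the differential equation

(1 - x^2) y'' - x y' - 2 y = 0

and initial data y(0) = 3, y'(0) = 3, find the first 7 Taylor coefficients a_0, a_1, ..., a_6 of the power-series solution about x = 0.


Ansatz: y(x) = sum_{n>=0} a_n x^n, so y'(x) = sum_{n>=1} n a_n x^(n-1) and y''(x) = sum_{n>=2} n(n-1) a_n x^(n-2).
Substitute into P(x) y'' + Q(x) y' + R(x) y = 0 with P(x) = 1 - x^2, Q(x) = -x, R(x) = -2, and match powers of x.
Initial conditions: a_0 = 3, a_1 = 3.
Setting the coefficient of each power of x to zero and solving order by order (substituting the coefficients already found):
  x^0: 2 a_2 - 2 a_0 = 0  ->  2 a_2 = 2 a_0 = 6  ->  a_2 = 3
  x^1: 6 a_3 - 3 a_1 = 0  ->  6 a_3 = 3 a_1 = 9  ->  a_3 = 3/2
  x^2: 12 a_4 - 6 a_2 = 0  ->  12 a_4 = 6 a_2 = 18  ->  a_4 = 3/2
  x^3: 20 a_5 - 11 a_3 = 0  ->  20 a_5 = 11 a_3 = 33/2  ->  a_5 = 33/40
  x^4: 30 a_6 - 18 a_4 = 0  ->  30 a_6 = 18 a_4 = 27  ->  a_6 = 9/10
Truncated series: y(x) = 3 + 3 x + 3 x^2 + (3/2) x^3 + (3/2) x^4 + (33/40) x^5 + (9/10) x^6 + O(x^7).

a_0 = 3; a_1 = 3; a_2 = 3; a_3 = 3/2; a_4 = 3/2; a_5 = 33/40; a_6 = 9/10


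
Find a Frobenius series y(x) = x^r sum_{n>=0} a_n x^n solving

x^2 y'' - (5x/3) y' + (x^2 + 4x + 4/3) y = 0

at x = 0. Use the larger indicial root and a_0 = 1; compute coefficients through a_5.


Write in Frobenius form y'' + (p(x)/x) y' + (q(x)/x^2) y = 0:
  p(x) = -5/3,  q(x) = x^2 + 4x + 4/3.
Indicial equation: r(r-1) + (-5/3) r + (4/3) = 0 -> roots r_1 = 2, r_2 = 2/3.
Take r = r_1 = 2. Let y(x) = x^r sum_{n>=0} a_n x^n with a_0 = 1.
Substitute y = x^r sum a_n x^n and match x^{r+n}. The recurrence is
  D(n) a_n + 4 a_{n-1} + 1 a_{n-2} = 0,  where D(n) = (r+n)(r+n-1) + (-5/3)(r+n) + (4/3).
  a_n = [-4 a_{n-1} - 1 a_{n-2}] / D(n).
Since the indicial polynomial factors as (r - r_1)(r - r_2), D(n) = (r_1 + n - r_1)(r_1 + n - r_2) = n(n + 4/3).
Evaluating step by step (a_0 = 1):
  n = 1: D(1) = 1(1 + 4/3) = 7/3; numerator = -4(1) = -4; a_1 = (-4)/(7/3) = -12/7
  n = 2: D(2) = 2(2 + 4/3) = 20/3; numerator = -4(-12/7) - 1(1) = 41/7; a_2 = (41/7)/(20/3) = 123/140
  n = 3: D(3) = 3(3 + 4/3) = 13; numerator = -4(123/140) - 1(-12/7) = -9/5; a_3 = (-9/5)/(13) = -9/65
  n = 4: D(4) = 4(4 + 4/3) = 64/3; numerator = -4(-9/65) - 1(123/140) = -591/1820; a_4 = (-591/1820)/(64/3) = -1773/116480
  n = 5: D(5) = 5(5 + 4/3) = 95/3; numerator = -4(-1773/116480) - 1(-9/65) = 1161/5824; a_5 = (1161/5824)/(95/3) = 3483/553280

r = 2; a_0 = 1; a_1 = -12/7; a_2 = 123/140; a_3 = -9/65; a_4 = -1773/116480; a_5 = 3483/553280


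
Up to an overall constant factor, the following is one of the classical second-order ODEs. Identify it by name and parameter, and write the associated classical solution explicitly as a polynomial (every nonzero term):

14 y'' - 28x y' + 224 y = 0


All three coefficients share the factor 14; dividing through by 14 gives  y'' - 2x y' + 16 y = 0.
This matches the Hermite equation y'' - 2x y' + 2n y = 0 with 2n = 16, so n = 8; the polynomial solution is H_8(x).
With y = sum_k a_k x^k, matching x^k gives (k+2)(k+1) a_{k+2} = 2(k - n) a_k = 2(k - 8) a_k. The right side vanishes at k = 8, so the series with the parity of 8 terminates at degree 8.
Standard normalization: leading coefficient of H_n is 2^n, so a_8 = 2^8 = 256. Work downward with a_k = (k+1)(k+2) a_{k+2} / (2(k - n)):
  a_6 = (7)(8)(256) / (2(6 - 8)) = 14336/(-4) = -3584
  a_4 = (5)(6)(-3584) / (2(4 - 8)) = -107520/(-8) = 13440
  a_2 = (3)(4)(13440) / (2(2 - 8)) = 161280/(-12) = -13440
  a_0 = (1)(2)(-13440) / (2(0 - 8)) = -26880/(-16) = 1680
Hence H_8(x) = 256 x^8 - 3584 x^6 + 13440 x^4 - 13440 x^2 + 1680.

H_8(x); series = 256 x^8 - 3584 x^6 + 13440 x^4 - 13440 x^2 + 1680


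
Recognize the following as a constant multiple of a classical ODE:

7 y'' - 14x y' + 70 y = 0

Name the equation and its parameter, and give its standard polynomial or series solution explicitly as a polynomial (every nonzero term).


All three coefficients share the factor 7; dividing through by 7 gives  y'' - 2x y' + 10 y = 0.
This matches the Hermite equation y'' - 2x y' + 2n y = 0 with 2n = 10, so n = 5; the polynomial solution is H_5(x).
With y = sum_k a_k x^k, matching x^k gives (k+2)(k+1) a_{k+2} = 2(k - n) a_k = 2(k - 5) a_k. The right side vanishes at k = 5, so the series with the parity of 5 terminates at degree 5.
Standard normalization: leading coefficient of H_n is 2^n, so a_5 = 2^5 = 32. Work downward with a_k = (k+1)(k+2) a_{k+2} / (2(k - n)):
  a_3 = (4)(5)(32) / (2(3 - 5)) = 640/(-4) = -160
  a_1 = (2)(3)(-160) / (2(1 - 5)) = -960/(-8) = 120
Hence H_5(x) = 32 x^5 - 160 x^3 + 120 x.

H_5(x); series = 32 x^5 - 160 x^3 + 120 x


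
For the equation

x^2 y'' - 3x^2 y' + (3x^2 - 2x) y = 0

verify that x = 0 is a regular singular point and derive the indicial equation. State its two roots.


Divide by x^2 to reach normal form y'' + P_1(x) y' + P_2(x) y = 0 with P_1(x) = -3 and P_2(x) = 3 - 2/x.
x = 0 is a singular point because the y-coefficient 3 - 2/x has a pole at x = 0.
It is a regular singular point because x P_1(x) = p(x) = -3x and x^2 P_2(x) = q(x) = 3x^2 - 2x are polynomials, hence analytic at x = 0.
p(0) = 0,  q(0) = 0.
Indicial equation: r(r-1) + p(0) r + q(0) = 0, i.e. r^2 + (p(0) - 1) r + q(0) = 0, i.e. r^2 - 1 r = 0.
Discriminant: (-1)^2 - 4(0) = 1, so r = (1 ± 1)/2.
Solving: r_1 = 1, r_2 = 0.

indicial: r^2 - 1 r = 0; roots r_1 = 1, r_2 = 0


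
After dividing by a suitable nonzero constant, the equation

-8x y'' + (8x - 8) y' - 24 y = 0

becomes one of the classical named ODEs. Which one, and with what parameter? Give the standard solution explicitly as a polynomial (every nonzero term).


All three coefficients share the factor -8; dividing through by -8 gives  x y'' + (1 - x) y' + 3 y = 0.
This matches the Laguerre equation x y'' + (1 - x) y' + n y = 0 with n = 3; the polynomial solution is L_3(x).
With y = sum_k a_k x^k, matching x^k gives (k+1)k a_{k+1} + (k+1) a_{k+1} - k a_k + n a_k = 0, i.e. (k+1)^2 a_{k+1} = (k - n) a_k = (k - 3) a_k. The right side vanishes at k = 3, so the series terminates at degree 3.
Standard normalization L_n(0) = 1 gives a_0 = 1. Work upward with a_{k+1} = (k - 3) a_k / (k+1)^2:
  a_1 = (0 - 3)(1) / 1^2 = -3/1 = -3
  a_2 = (1 - 3)(-3) / 2^2 = 6/4 = 3/2
  a_3 = (2 - 3)(3/2) / 3^2 = (-3/2)/9 = -1/6
Hence L_3(x) = -x^3/6 + 3 x^2/2 - 3 x + 1.

L_3(x); series = -x^3/6 + 3 x^2/2 - 3 x + 1


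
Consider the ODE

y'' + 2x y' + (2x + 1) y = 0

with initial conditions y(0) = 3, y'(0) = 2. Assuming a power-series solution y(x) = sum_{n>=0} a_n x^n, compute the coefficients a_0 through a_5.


Ansatz: y(x) = sum_{n>=0} a_n x^n, so y'(x) = sum_{n>=1} n a_n x^(n-1) and y''(x) = sum_{n>=2} n(n-1) a_n x^(n-2).
Substitute into P(x) y'' + Q(x) y' + R(x) y = 0 with P(x) = 1, Q(x) = 2x, R(x) = 2x + 1, and match powers of x.
Initial conditions: a_0 = 3, a_1 = 2.
Setting the coefficient of each power of x to zero and solving order by order (substituting the coefficients already found):
  x^0: 2 a_2 + a_0 = 0  ->  2 a_2 = -a_0 = -3  ->  a_2 = -3/2
  x^1: 6 a_3 + 3 a_1 + 2 a_0 = 0  ->  6 a_3 = -3 a_1 - 2 a_0 = -12  ->  a_3 = -2
  x^2: 12 a_4 + 5 a_2 + 2 a_1 = 0  ->  12 a_4 = -5 a_2 - 2 a_1 = 7/2  ->  a_4 = 7/24
  x^3: 20 a_5 + 7 a_3 + 2 a_2 = 0  ->  20 a_5 = -7 a_3 - 2 a_2 = 17  ->  a_5 = 17/20
Truncated series: y(x) = 3 + 2 x - (3/2) x^2 - 2 x^3 + (7/24) x^4 + (17/20) x^5 + O(x^6).

a_0 = 3; a_1 = 2; a_2 = -3/2; a_3 = -2; a_4 = 7/24; a_5 = 17/20


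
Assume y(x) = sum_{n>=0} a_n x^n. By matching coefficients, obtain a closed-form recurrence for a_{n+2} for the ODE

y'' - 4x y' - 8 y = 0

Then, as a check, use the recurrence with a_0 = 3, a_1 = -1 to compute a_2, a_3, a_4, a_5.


Substitute y = sum_n a_n x^n.
y''(x) has coefficient (n+2)(n+1) a_{n+2} at x^n;
-4 x y'(x) has coefficient -4 n a_n at x^n (shift);
-8 y(x) has coefficient -8 a_n at x^n.
Matching x^n: (n+2)(n+1) a_{n+2} + (-4n - 8) a_n = 0.
Thus a_{n+2} = (4n + 8) / ((n+1)(n+2)) * a_n.

Check with a_0 = 3, a_1 = -1 (apply the recurrence for n = 0, 1, 2, 3): a_0 = 3, a_1 = -1, a_2 = 12, a_3 = -2, a_4 = 16, a_5 = -2.

a_(n+2) = (4n + 8) / ((n+1)(n+2)) * a_n; check: a_0 = 3, a_1 = -1, a_2 = 12, a_3 = -2, a_4 = 16, a_5 = -2


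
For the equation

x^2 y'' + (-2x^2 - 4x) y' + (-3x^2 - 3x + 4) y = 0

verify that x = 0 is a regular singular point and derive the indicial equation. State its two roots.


Divide by x^2 to reach normal form y'' + P_1(x) y' + P_2(x) y = 0 with P_1(x) = -2 - 4/x and P_2(x) = -3 - 3/x + 4/x^2.
x = 0 is a singular point because the y'-coefficient -2 - 4/x has a pole at x = 0 and the y-coefficient -3 - 3/x + 4/x^2 has a pole at x = 0.
It is a regular singular point because x P_1(x) = p(x) = -2x - 4 and x^2 P_2(x) = q(x) = -3x^2 - 3x + 4 are polynomials, hence analytic at x = 0.
p(0) = -4,  q(0) = 4.
Indicial equation: r(r-1) + p(0) r + q(0) = 0, i.e. r^2 + (p(0) - 1) r + q(0) = 0, i.e. r^2 - 5 r + 4 = 0.
Discriminant: (-5)^2 - 4(4) = 9, so r = (5 ± 3)/2.
Solving: r_1 = 4, r_2 = 1.

indicial: r^2 - 5 r + 4 = 0; roots r_1 = 4, r_2 = 1


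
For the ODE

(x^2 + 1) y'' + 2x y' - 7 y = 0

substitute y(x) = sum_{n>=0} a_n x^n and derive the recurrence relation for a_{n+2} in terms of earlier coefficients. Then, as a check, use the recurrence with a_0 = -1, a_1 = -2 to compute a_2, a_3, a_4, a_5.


Substitute y = sum_n a_n x^n.
(1 + 1 x^2) y'' contributes (n+2)(n+1) a_{n+2} + n(n-1) a_n at x^n.
2 x y'(x) contributes 2 n a_n at x^n.
-7 y(x) contributes -7 a_n at x^n.
Matching x^n: (n+2)(n+1) a_{n+2} + (n(n-1) + 2 n - 7) a_n = 0.
Thus a_{n+2} = (-n(n-1) - 2 n + 7) / ((n+1)(n+2)) * a_n.

Check with a_0 = -1, a_1 = -2 (apply the recurrence for n = 0, 1, 2, 3): a_0 = -1, a_1 = -2, a_2 = -7/2, a_3 = -5/3, a_4 = -7/24, a_5 = 5/12.

a_(n+2) = (-n(n-1) - 2 n + 7) / ((n+1)(n+2)) * a_n; check: a_0 = -1, a_1 = -2, a_2 = -7/2, a_3 = -5/3, a_4 = -7/24, a_5 = 5/12


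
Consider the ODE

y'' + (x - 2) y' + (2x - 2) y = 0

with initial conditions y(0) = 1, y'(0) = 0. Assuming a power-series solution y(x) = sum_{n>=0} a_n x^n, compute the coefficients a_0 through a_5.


Ansatz: y(x) = sum_{n>=0} a_n x^n, so y'(x) = sum_{n>=1} n a_n x^(n-1) and y''(x) = sum_{n>=2} n(n-1) a_n x^(n-2).
Substitute into P(x) y'' + Q(x) y' + R(x) y = 0 with P(x) = 1, Q(x) = x - 2, R(x) = 2x - 2, and match powers of x.
Initial conditions: a_0 = 1, a_1 = 0.
Setting the coefficient of each power of x to zero and solving order by order (substituting the coefficients already found):
  x^0: 2 a_2 - 2 a_1 - 2 a_0 = 0  ->  2 a_2 = 2 a_1 + 2 a_0 = 2  ->  a_2 = 1
  x^1: 6 a_3 - 4 a_2 - a_1 + 2 a_0 = 0  ->  6 a_3 = 4 a_2 + a_1 - 2 a_0 = 2  ->  a_3 = 1/3
  x^2: 12 a_4 - 6 a_3 + 2 a_1 = 0  ->  12 a_4 = 6 a_3 - 2 a_1 = 2  ->  a_4 = 1/6
  x^3: 20 a_5 - 8 a_4 + a_3 + 2 a_2 = 0  ->  20 a_5 = 8 a_4 - a_3 - 2 a_2 = -1  ->  a_5 = -1/20
Truncated series: y(x) = 1 + x^2 + (1/3) x^3 + (1/6) x^4 - (1/20) x^5 + O(x^6).

a_0 = 1; a_1 = 0; a_2 = 1; a_3 = 1/3; a_4 = 1/6; a_5 = -1/20


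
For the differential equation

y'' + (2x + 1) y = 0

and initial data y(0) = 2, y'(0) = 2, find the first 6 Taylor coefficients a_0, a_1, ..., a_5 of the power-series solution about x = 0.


Ansatz: y(x) = sum_{n>=0} a_n x^n, so y'(x) = sum_{n>=1} n a_n x^(n-1) and y''(x) = sum_{n>=2} n(n-1) a_n x^(n-2).
Substitute into P(x) y'' + Q(x) y' + R(x) y = 0 with P(x) = 1, Q(x) = 0, R(x) = 2x + 1, and match powers of x.
Initial conditions: a_0 = 2, a_1 = 2.
Setting the coefficient of each power of x to zero and solving order by order (substituting the coefficients already found):
  x^0: 2 a_2 + a_0 = 0  ->  2 a_2 = -a_0 = -2  ->  a_2 = -1
  x^1: 6 a_3 + a_1 + 2 a_0 = 0  ->  6 a_3 = -a_1 - 2 a_0 = -6  ->  a_3 = -1
  x^2: 12 a_4 + a_2 + 2 a_1 = 0  ->  12 a_4 = -a_2 - 2 a_1 = -3  ->  a_4 = -1/4
  x^3: 20 a_5 + a_3 + 2 a_2 = 0  ->  20 a_5 = -a_3 - 2 a_2 = 3  ->  a_5 = 3/20
Truncated series: y(x) = 2 + 2 x - x^2 - x^3 - (1/4) x^4 + (3/20) x^5 + O(x^6).

a_0 = 2; a_1 = 2; a_2 = -1; a_3 = -1; a_4 = -1/4; a_5 = 3/20


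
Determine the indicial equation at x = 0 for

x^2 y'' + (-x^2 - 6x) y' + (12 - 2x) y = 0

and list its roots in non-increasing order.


Divide by x^2 to reach normal form y'' + P_1(x) y' + P_2(x) y = 0 with P_1(x) = -1 - 6/x and P_2(x) = -2/x + 12/x^2.
x = 0 is a singular point because the y'-coefficient -1 - 6/x has a pole at x = 0 and the y-coefficient -2/x + 12/x^2 has a pole at x = 0.
It is a regular singular point because x P_1(x) = p(x) = -x - 6 and x^2 P_2(x) = q(x) = 12 - 2x are polynomials, hence analytic at x = 0.
p(0) = -6,  q(0) = 12.
Indicial equation: r(r-1) + p(0) r + q(0) = 0, i.e. r^2 + (p(0) - 1) r + q(0) = 0, i.e. r^2 - 7 r + 12 = 0.
Discriminant: (-7)^2 - 4(12) = 1, so r = (7 ± 1)/2.
Solving: r_1 = 4, r_2 = 3.

indicial: r^2 - 7 r + 12 = 0; roots r_1 = 4, r_2 = 3


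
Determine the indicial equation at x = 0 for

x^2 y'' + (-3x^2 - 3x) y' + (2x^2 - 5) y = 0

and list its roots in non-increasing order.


Divide by x^2 to reach normal form y'' + P_1(x) y' + P_2(x) y = 0 with P_1(x) = -3 - 3/x and P_2(x) = 2 - 5/x^2.
x = 0 is a singular point because the y'-coefficient -3 - 3/x has a pole at x = 0 and the y-coefficient 2 - 5/x^2 has a pole at x = 0.
It is a regular singular point because x P_1(x) = p(x) = -3x - 3 and x^2 P_2(x) = q(x) = 2x^2 - 5 are polynomials, hence analytic at x = 0.
p(0) = -3,  q(0) = -5.
Indicial equation: r(r-1) + p(0) r + q(0) = 0, i.e. r^2 + (p(0) - 1) r + q(0) = 0, i.e. r^2 - 4 r - 5 = 0.
Discriminant: (-4)^2 - 4(-5) = 36, so r = (4 ± 6)/2.
Solving: r_1 = 5, r_2 = -1.

indicial: r^2 - 4 r - 5 = 0; roots r_1 = 5, r_2 = -1


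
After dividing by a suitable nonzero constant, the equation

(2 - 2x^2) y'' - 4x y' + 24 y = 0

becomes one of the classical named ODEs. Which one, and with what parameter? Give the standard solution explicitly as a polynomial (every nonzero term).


All three coefficients share the factor 2; dividing through by 2 gives  (1 - x^2) y'' - 2x y' + 12 y = 0.
This matches the Legendre equation (1 - x^2) y'' - 2x y' + n(n+1) y = 0 (note the -2x y' term) with n(n+1) = 12, so n = 3; the polynomial solution is P_3(x).
With y = sum_k a_k x^k, matching x^k gives (k+2)(k+1) a_{k+2} = [k(k+1) - n(n+1)] a_k = (k - 3)(k + 4) a_k. The right side vanishes at k = 3, so the series with the parity of 3 terminates at degree 3.
Standard normalization (P_n(1) = 1): leading coefficient (2n)!/(2^n (n!)^2) = 720/(8*36) = 5/2, so a_3 = 5/2. Work downward with a_k = (k+1)(k+2) a_{k+2} / ((k - 3)(k + 4)):
  a_1 = (2)(3)(5/2) / ((1 - 3)(1 + 4)) = 15/(-10) = -3/2
Hence P_3(x) = 5 x^3/2 - 3 x/2.

P_3(x); series = 5 x^3/2 - 3 x/2


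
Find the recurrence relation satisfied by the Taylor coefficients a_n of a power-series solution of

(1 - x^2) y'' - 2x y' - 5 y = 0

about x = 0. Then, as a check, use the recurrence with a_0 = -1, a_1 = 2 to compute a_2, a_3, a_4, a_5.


Substitute y = sum_n a_n x^n.
(1 - 1 x^2) y'' contributes (n+2)(n+1) a_{n+2} - n(n-1) a_n at x^n.
-2 x y'(x) contributes -2 n a_n at x^n.
-5 y(x) contributes -5 a_n at x^n.
Matching x^n: (n+2)(n+1) a_{n+2} + (-n(n-1) - 2 n - 5) a_n = 0.
Thus a_{n+2} = (n(n-1) + 2 n + 5) / ((n+1)(n+2)) * a_n.

Check with a_0 = -1, a_1 = 2 (apply the recurrence for n = 0, 1, 2, 3): a_0 = -1, a_1 = 2, a_2 = -5/2, a_3 = 7/3, a_4 = -55/24, a_5 = 119/60.

a_(n+2) = (n(n-1) + 2 n + 5) / ((n+1)(n+2)) * a_n; check: a_0 = -1, a_1 = 2, a_2 = -5/2, a_3 = 7/3, a_4 = -55/24, a_5 = 119/60


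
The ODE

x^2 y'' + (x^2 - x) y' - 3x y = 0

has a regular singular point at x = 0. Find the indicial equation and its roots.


Divide by x^2 to reach normal form y'' + P_1(x) y' + P_2(x) y = 0 with P_1(x) = 1 - 1/x and P_2(x) = -3/x.
x = 0 is a singular point because the y'-coefficient 1 - 1/x has a pole at x = 0 and the y-coefficient -3/x has a pole at x = 0.
It is a regular singular point because x P_1(x) = p(x) = x - 1 and x^2 P_2(x) = q(x) = -3x are polynomials, hence analytic at x = 0.
p(0) = -1,  q(0) = 0.
Indicial equation: r(r-1) + p(0) r + q(0) = 0, i.e. r^2 + (p(0) - 1) r + q(0) = 0, i.e. r^2 - 2 r = 0.
Discriminant: (-2)^2 - 4(0) = 4, so r = (2 ± 2)/2.
Solving: r_1 = 2, r_2 = 0.

indicial: r^2 - 2 r = 0; roots r_1 = 2, r_2 = 0


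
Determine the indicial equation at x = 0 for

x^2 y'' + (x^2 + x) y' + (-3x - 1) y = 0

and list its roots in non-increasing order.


Divide by x^2 to reach normal form y'' + P_1(x) y' + P_2(x) y = 0 with P_1(x) = 1 + 1/x and P_2(x) = -3/x - 1/x^2.
x = 0 is a singular point because the y'-coefficient 1 + 1/x has a pole at x = 0 and the y-coefficient -3/x - 1/x^2 has a pole at x = 0.
It is a regular singular point because x P_1(x) = p(x) = x + 1 and x^2 P_2(x) = q(x) = -3x - 1 are polynomials, hence analytic at x = 0.
p(0) = 1,  q(0) = -1.
Indicial equation: r(r-1) + p(0) r + q(0) = 0, i.e. r^2 + (p(0) - 1) r + q(0) = 0, i.e. r^2 - 1 = 0.
Discriminant: (0)^2 - 4(-1) = 4, so r = (0 ± 2)/2.
Solving: r_1 = 1, r_2 = -1.

indicial: r^2 - 1 = 0; roots r_1 = 1, r_2 = -1


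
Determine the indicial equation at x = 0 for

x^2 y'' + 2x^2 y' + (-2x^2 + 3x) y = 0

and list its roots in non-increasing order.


Divide by x^2 to reach normal form y'' + P_1(x) y' + P_2(x) y = 0 with P_1(x) = 2 and P_2(x) = -2 + 3/x.
x = 0 is a singular point because the y-coefficient -2 + 3/x has a pole at x = 0.
It is a regular singular point because x P_1(x) = p(x) = 2x and x^2 P_2(x) = q(x) = -2x^2 + 3x are polynomials, hence analytic at x = 0.
p(0) = 0,  q(0) = 0.
Indicial equation: r(r-1) + p(0) r + q(0) = 0, i.e. r^2 + (p(0) - 1) r + q(0) = 0, i.e. r^2 - 1 r = 0.
Discriminant: (-1)^2 - 4(0) = 1, so r = (1 ± 1)/2.
Solving: r_1 = 1, r_2 = 0.

indicial: r^2 - 1 r = 0; roots r_1 = 1, r_2 = 0


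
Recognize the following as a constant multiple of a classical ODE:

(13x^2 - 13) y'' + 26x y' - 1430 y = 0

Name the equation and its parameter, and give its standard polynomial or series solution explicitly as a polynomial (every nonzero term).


All three coefficients share the factor -13; dividing through by -13 gives  (1 - x^2) y'' - 2x y' + 110 y = 0.
This matches the Legendre equation (1 - x^2) y'' - 2x y' + n(n+1) y = 0 (note the -2x y' term) with n(n+1) = 110, so n = 10; the polynomial solution is P_10(x).
With y = sum_k a_k x^k, matching x^k gives (k+2)(k+1) a_{k+2} = [k(k+1) - n(n+1)] a_k = (k - 10)(k + 11) a_k. The right side vanishes at k = 10, so the series with the parity of 10 terminates at degree 10.
Standard normalization (P_n(1) = 1): leading coefficient (2n)!/(2^n (n!)^2) = 2432902008176640000/(1024*13168189440000) = 46189/256, so a_10 = 46189/256. Work downward with a_k = (k+1)(k+2) a_{k+2} / ((k - 10)(k + 11)):
  a_8 = (9)(10)(46189/256) / ((8 - 10)(8 + 11)) = (2078505/128)/(-38) = -109395/256
  a_6 = (7)(8)(-109395/256) / ((6 - 10)(6 + 11)) = (-765765/32)/(-68) = 45045/128
  a_4 = (5)(6)(45045/128) / ((4 - 10)(4 + 11)) = (675675/64)/(-90) = -15015/128
  a_2 = (3)(4)(-15015/128) / ((2 - 10)(2 + 11)) = (-45045/32)/(-104) = 3465/256
  a_0 = (1)(2)(3465/256) / ((0 - 10)(0 + 11)) = (3465/128)/(-110) = -63/256
Hence P_10(x) = 46189 x^10/256 - 109395 x^8/256 + 45045 x^6/128 - 15015 x^4/128 + 3465 x^2/256 - 63/256.

P_10(x); series = 46189 x^10/256 - 109395 x^8/256 + 45045 x^6/128 - 15015 x^4/128 + 3465 x^2/256 - 63/256


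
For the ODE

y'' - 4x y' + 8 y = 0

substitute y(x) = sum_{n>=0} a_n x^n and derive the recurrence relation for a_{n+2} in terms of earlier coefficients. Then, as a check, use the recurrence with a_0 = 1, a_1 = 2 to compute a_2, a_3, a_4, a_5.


Substitute y = sum_n a_n x^n.
y''(x) has coefficient (n+2)(n+1) a_{n+2} at x^n;
-4 x y'(x) has coefficient -4 n a_n at x^n (shift);
8 y(x) has coefficient 8 a_n at x^n.
Matching x^n: (n+2)(n+1) a_{n+2} + (-4n + 8) a_n = 0.
Thus a_{n+2} = (4n - 8) / ((n+1)(n+2)) * a_n.

Check with a_0 = 1, a_1 = 2 (apply the recurrence for n = 0, 1, 2, 3): a_0 = 1, a_1 = 2, a_2 = -4, a_3 = -4/3, a_4 = 0, a_5 = -4/15.

a_(n+2) = (4n - 8) / ((n+1)(n+2)) * a_n; check: a_0 = 1, a_1 = 2, a_2 = -4, a_3 = -4/3, a_4 = 0, a_5 = -4/15


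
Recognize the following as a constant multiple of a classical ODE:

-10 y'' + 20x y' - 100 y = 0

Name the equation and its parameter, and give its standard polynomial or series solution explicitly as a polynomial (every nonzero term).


All three coefficients share the factor -10; dividing through by -10 gives  y'' - 2x y' + 10 y = 0.
This matches the Hermite equation y'' - 2x y' + 2n y = 0 with 2n = 10, so n = 5; the polynomial solution is H_5(x).
With y = sum_k a_k x^k, matching x^k gives (k+2)(k+1) a_{k+2} = 2(k - n) a_k = 2(k - 5) a_k. The right side vanishes at k = 5, so the series with the parity of 5 terminates at degree 5.
Standard normalization: leading coefficient of H_n is 2^n, so a_5 = 2^5 = 32. Work downward with a_k = (k+1)(k+2) a_{k+2} / (2(k - n)):
  a_3 = (4)(5)(32) / (2(3 - 5)) = 640/(-4) = -160
  a_1 = (2)(3)(-160) / (2(1 - 5)) = -960/(-8) = 120
Hence H_5(x) = 32 x^5 - 160 x^3 + 120 x.

H_5(x); series = 32 x^5 - 160 x^3 + 120 x
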